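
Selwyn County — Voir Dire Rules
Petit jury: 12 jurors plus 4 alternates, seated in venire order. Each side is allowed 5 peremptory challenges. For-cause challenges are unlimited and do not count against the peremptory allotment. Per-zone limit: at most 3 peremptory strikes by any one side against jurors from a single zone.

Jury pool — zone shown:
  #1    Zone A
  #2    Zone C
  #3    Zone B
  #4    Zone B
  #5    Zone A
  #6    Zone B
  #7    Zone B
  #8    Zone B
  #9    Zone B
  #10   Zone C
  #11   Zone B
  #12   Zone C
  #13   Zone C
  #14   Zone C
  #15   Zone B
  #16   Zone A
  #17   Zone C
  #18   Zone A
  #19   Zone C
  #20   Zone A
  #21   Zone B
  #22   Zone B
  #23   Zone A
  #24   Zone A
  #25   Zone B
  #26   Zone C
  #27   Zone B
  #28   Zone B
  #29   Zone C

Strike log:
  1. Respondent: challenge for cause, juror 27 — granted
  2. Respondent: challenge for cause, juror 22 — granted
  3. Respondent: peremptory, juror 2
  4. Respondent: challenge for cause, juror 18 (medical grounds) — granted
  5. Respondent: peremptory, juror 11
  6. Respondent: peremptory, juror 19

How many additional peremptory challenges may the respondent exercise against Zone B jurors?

Respondent peremptories so far: #2, #11, #19 — 3 of 5 used, 2 left overall.
Against Zone B: #11 — 1 used; per-zone cap 3 leaves 2.
Binding limit: min(2, 2) = 2.

2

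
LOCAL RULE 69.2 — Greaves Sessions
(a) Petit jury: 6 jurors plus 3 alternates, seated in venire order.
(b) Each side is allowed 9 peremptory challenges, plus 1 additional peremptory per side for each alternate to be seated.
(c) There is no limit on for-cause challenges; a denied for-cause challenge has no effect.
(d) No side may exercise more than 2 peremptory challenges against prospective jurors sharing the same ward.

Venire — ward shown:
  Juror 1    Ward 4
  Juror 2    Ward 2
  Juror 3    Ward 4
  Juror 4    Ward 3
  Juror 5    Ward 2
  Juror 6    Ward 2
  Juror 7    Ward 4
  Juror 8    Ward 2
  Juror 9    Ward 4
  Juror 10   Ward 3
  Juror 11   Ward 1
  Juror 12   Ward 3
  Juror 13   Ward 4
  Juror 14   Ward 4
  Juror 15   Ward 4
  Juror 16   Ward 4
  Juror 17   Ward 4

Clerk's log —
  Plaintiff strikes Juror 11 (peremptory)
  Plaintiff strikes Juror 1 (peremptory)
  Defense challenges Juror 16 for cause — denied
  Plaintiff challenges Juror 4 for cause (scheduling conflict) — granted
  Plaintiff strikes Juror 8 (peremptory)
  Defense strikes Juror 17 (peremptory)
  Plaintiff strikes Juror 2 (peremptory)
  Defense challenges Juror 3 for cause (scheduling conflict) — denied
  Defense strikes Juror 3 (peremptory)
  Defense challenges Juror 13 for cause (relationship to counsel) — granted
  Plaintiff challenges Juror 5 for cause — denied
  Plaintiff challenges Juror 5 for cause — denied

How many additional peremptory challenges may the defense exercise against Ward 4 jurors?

0

Defense peremptories so far: #17, #3 — 2 of 12 used, 10 left overall.
Against Ward 4: #17, #3 — 2 used; per-ward cap 2 leaves 0.
Binding limit: min(10, 0) = 0.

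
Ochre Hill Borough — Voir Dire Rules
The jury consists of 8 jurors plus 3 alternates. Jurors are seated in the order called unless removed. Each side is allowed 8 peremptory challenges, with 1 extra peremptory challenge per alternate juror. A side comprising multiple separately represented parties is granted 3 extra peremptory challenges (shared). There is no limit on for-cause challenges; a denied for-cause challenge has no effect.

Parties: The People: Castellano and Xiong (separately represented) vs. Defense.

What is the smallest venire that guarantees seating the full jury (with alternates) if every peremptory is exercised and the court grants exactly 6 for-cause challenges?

42

Seats to fill: 8 + 3 alternates = 11.
Peremptories — The People: 8 + 1×3 + 3 = 14; Defense: 8 + 1×3 = 11; total 25.
For-cause removals: 6.
Minimum venire: 11 + 25 + 6 = 42.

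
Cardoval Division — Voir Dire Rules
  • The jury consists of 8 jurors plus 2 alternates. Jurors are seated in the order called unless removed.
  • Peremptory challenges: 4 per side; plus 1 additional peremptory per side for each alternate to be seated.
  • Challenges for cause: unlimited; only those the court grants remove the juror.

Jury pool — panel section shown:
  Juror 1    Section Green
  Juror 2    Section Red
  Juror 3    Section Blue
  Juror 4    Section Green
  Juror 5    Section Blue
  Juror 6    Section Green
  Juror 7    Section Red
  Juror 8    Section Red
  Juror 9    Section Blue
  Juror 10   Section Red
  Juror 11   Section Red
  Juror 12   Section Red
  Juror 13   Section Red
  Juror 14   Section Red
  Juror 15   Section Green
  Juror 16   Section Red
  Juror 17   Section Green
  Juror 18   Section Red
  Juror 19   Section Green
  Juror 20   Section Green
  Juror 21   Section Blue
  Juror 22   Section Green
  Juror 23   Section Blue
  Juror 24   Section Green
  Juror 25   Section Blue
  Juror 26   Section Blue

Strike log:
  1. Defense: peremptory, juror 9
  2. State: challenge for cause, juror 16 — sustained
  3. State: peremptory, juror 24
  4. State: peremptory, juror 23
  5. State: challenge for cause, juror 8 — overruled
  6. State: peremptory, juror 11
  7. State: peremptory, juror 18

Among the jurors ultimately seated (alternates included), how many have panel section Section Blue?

2

Removed: #9, #11, #16, #18, #23, #24.
Seated (10 incl. alternates): #1, #2, #3, #4, #5, #6, #7, #8, #10, #12.
Of those, in Section Blue: #3, #5 → 2.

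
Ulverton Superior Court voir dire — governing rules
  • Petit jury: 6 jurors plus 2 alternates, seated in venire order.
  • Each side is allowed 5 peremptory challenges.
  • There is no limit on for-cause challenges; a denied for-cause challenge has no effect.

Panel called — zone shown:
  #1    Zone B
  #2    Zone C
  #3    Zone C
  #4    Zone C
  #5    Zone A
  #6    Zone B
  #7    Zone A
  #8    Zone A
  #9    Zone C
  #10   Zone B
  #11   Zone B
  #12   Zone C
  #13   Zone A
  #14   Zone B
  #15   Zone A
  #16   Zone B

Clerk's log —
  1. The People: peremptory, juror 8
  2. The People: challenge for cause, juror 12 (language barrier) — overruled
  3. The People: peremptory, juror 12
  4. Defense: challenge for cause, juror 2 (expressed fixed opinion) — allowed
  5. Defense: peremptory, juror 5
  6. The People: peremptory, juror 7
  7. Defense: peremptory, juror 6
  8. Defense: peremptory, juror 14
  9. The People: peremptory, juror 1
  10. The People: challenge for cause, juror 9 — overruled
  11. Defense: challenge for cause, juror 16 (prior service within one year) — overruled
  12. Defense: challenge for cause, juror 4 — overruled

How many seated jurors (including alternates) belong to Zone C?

Removed: #1, #2, #5, #6, #7, #8, #12, #14.
Seated (8 incl. alternates): #3, #4, #9, #10, #11, #13, #15, #16.
Of those, in Zone C: #3, #4, #9 → 3.

3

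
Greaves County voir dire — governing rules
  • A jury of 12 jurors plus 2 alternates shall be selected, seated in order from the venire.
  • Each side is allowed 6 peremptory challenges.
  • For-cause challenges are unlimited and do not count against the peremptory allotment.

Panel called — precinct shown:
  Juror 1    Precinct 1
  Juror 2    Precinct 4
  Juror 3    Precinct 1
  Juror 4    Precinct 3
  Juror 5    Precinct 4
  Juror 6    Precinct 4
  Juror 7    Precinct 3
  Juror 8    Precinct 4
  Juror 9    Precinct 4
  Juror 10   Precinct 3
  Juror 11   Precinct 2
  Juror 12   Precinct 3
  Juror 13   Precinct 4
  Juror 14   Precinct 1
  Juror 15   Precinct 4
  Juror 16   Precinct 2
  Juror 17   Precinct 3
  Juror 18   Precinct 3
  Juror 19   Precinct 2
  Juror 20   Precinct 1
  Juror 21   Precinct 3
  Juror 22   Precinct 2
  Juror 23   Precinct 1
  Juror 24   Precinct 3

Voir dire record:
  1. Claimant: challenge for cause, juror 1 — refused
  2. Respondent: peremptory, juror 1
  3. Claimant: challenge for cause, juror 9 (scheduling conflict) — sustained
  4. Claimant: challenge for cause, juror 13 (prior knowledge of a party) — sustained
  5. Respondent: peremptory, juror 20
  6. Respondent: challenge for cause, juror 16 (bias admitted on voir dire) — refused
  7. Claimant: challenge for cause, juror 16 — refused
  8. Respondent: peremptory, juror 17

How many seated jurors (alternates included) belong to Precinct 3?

5

Removed: #1, #9, #13, #17, #20.
Seated (14 incl. alternates): #2, #3, #4, #5, #6, #7, #8, #10, #11, #12, #14, #15, #16, #18.
Of those, in Precinct 3: #4, #7, #10, #12, #18 → 5.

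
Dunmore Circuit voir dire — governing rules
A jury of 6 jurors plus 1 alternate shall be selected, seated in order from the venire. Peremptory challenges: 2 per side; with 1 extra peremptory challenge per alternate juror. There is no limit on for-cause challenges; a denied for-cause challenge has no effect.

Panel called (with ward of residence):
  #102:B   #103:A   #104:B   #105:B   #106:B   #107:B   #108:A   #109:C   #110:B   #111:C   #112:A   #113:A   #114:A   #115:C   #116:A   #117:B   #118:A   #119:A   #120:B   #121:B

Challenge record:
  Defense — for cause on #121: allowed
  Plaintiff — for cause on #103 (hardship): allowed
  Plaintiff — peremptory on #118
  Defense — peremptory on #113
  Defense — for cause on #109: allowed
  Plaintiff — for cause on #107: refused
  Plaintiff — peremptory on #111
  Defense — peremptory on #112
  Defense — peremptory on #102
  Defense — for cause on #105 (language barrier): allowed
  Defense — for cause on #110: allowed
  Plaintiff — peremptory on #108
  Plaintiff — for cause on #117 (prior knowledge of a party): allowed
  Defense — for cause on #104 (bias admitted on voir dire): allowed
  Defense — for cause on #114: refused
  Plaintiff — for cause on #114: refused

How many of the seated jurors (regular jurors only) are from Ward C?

Removed: #102, #103, #104, #105, #108, #109, #110, #111, #112, #113, #117, #118, #121.
Seated jurors 1–6: #106, #107, #114, #115, #116, #119 (alternates #120 not counted).
Of those, in Ward C: #115 → 1.

1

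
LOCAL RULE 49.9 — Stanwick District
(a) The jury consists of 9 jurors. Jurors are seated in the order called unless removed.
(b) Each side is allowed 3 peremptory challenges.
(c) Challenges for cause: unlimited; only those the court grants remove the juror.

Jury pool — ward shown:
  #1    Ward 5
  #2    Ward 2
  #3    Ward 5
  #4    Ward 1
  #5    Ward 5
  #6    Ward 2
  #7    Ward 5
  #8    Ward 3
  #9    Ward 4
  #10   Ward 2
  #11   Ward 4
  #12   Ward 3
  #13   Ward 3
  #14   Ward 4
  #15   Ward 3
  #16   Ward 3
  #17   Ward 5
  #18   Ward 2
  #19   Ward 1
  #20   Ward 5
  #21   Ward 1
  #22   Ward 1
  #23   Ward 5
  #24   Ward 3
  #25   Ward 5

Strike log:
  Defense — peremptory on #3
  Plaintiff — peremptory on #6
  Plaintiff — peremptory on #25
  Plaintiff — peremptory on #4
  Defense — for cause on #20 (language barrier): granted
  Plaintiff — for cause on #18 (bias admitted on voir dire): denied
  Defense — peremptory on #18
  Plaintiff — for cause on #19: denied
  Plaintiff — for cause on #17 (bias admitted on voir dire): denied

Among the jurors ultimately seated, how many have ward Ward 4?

Removed: #3, #4, #6, #18, #20, #25.
Seated jurors 1–9: #1, #2, #5, #7, #8, #9, #10, #11, #12.
Of those, in Ward 4: #9, #11 → 2.

2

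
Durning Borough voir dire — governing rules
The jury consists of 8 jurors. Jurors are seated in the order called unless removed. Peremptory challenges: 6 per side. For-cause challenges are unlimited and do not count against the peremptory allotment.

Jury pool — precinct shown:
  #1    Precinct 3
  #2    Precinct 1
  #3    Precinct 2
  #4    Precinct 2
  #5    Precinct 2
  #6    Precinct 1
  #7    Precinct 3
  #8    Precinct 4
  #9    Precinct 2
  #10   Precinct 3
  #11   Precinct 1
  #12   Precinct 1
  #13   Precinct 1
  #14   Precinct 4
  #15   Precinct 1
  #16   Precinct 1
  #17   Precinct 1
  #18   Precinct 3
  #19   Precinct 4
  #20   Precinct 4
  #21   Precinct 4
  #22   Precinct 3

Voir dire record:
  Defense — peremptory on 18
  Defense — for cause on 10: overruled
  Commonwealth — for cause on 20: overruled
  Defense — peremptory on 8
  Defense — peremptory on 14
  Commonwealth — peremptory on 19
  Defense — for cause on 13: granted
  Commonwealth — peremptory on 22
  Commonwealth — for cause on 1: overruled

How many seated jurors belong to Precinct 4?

Removed: #8, #13, #14, #18, #19, #22.
Seated jurors 1–8: #1, #2, #3, #4, #5, #6, #7, #9.
None of those are in Precinct 4 → 0.

0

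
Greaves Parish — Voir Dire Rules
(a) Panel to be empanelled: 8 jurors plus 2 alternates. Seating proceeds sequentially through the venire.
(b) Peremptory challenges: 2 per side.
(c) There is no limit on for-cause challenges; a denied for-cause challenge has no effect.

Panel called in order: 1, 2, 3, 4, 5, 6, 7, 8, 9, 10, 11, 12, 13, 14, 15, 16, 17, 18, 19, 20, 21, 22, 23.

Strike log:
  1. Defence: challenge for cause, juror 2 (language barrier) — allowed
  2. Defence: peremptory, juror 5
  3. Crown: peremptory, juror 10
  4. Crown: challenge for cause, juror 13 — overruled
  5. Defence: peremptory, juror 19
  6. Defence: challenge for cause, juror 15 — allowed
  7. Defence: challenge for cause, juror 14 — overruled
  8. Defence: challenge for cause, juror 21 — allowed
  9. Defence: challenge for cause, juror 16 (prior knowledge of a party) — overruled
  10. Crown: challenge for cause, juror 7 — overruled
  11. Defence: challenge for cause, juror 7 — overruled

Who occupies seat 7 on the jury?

Removed: #2, #5, #10, #15, #19, #21. (#7, #13, #14, #16 stay — for-cause denied.)
Seating in order: seats 1–8 → #1, #3, #4, #6, #7, #8, #9, #11; alternates → #12, #13.
So seat 7 is #9.

9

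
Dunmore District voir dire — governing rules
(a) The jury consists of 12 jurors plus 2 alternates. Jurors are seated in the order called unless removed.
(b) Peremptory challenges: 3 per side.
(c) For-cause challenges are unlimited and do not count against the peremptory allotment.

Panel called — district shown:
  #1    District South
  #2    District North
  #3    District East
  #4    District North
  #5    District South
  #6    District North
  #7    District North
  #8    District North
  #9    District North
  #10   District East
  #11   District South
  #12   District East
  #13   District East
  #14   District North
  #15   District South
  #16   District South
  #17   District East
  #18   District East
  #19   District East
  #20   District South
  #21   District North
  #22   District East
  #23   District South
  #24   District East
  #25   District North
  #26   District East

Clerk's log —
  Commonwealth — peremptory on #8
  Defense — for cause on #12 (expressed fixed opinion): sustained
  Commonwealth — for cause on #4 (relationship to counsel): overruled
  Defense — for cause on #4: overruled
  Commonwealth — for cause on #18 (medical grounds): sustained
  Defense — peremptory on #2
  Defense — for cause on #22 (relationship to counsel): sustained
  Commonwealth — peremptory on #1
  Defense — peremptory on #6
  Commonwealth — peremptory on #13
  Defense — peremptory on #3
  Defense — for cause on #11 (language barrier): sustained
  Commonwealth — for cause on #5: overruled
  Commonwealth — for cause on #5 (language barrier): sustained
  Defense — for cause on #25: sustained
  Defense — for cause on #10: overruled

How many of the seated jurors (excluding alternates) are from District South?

4

Removed: #1, #2, #3, #5, #6, #8, #11, #12, #13, #18, #22, #25.
Seated jurors 1–12: #4, #7, #9, #10, #14, #15, #16, #17, #19, #20, #21, #23 (alternates #24, #26 not counted).
Of those, in District South: #15, #16, #20, #23 → 4.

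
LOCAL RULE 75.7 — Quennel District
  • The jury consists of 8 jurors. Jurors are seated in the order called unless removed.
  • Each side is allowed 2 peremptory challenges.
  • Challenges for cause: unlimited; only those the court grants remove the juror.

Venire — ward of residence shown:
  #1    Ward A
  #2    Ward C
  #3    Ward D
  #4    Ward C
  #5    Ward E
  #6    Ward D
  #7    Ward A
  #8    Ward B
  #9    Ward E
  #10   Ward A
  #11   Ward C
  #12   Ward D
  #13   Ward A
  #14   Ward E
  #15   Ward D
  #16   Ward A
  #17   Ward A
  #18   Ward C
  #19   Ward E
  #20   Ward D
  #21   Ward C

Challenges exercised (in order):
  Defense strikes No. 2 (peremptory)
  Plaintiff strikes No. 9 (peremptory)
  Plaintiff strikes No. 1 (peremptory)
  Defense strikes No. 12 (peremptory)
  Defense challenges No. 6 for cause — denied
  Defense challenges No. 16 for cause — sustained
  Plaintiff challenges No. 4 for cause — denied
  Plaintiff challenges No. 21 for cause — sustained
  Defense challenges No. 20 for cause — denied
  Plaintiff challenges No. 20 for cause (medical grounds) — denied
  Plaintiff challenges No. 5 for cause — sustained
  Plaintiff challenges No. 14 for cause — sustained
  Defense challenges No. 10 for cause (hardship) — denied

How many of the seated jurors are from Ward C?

2

Removed: #1, #2, #5, #9, #12, #14, #16, #21.
Seated jurors 1–8: #3, #4, #6, #7, #8, #10, #11, #13.
Of those, in Ward C: #4, #11 → 2.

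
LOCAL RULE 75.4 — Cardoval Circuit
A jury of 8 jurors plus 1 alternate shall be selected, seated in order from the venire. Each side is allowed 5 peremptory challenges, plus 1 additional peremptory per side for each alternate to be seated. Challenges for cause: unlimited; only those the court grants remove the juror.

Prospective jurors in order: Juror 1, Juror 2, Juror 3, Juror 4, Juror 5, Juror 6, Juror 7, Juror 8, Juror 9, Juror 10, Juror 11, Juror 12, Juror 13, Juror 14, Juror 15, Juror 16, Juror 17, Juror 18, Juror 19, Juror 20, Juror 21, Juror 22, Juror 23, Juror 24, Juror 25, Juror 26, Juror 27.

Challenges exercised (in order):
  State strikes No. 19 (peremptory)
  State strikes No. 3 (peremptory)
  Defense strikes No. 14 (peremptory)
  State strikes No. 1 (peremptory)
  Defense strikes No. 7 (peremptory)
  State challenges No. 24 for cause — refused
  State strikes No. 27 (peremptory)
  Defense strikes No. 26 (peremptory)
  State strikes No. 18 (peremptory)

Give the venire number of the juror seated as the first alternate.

12

Removed: #1, #3, #7, #14, #18, #19, #26, #27. (#24 stays — for-cause denied.)
Seating in order: seats 1–8 → #2, #4, #5, #6, #8, #9, #10, #11; alternates → #12.
So alternate 1 is #12.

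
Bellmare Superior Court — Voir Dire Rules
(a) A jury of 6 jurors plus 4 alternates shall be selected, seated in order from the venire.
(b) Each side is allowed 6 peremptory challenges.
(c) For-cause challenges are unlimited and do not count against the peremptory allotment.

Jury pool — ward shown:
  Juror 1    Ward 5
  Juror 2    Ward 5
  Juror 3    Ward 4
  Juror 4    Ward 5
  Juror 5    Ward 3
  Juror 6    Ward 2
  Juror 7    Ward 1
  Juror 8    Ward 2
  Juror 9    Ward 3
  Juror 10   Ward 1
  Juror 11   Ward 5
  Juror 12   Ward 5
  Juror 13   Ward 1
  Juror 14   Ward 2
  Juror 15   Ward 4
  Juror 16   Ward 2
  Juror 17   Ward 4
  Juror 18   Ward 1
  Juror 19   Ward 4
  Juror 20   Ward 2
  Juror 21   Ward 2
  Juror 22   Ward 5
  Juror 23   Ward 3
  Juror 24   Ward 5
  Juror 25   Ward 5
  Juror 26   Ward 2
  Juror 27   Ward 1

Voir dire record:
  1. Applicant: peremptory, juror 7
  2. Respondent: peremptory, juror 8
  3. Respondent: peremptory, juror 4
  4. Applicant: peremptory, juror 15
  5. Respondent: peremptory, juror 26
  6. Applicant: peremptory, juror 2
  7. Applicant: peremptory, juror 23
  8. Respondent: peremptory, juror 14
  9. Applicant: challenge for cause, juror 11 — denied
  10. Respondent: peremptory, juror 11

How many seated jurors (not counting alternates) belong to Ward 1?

1

Removed: #2, #4, #7, #8, #11, #14, #15, #23, #26.
Seated jurors 1–6: #1, #3, #5, #6, #9, #10 (alternates #12, #13, #16, #17 not counted).
Of those, in Ward 1: #10 → 1.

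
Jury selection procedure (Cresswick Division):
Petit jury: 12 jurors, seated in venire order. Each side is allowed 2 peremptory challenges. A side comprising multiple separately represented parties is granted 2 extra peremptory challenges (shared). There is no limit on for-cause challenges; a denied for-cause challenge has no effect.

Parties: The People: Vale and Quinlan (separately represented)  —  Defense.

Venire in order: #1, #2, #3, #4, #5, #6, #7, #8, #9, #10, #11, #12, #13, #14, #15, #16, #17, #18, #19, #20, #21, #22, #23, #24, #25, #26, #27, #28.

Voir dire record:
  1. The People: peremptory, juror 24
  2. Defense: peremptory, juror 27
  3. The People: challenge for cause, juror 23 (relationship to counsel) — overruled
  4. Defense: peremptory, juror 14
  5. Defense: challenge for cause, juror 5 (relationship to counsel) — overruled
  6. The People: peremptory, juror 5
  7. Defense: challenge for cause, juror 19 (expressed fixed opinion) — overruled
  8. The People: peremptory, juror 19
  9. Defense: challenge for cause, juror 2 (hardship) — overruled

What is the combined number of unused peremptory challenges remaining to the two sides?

The People allotment: 2 base + 2 multi-party = 4. Defense allotment: 2.
The People peremptories used: #24, #5, #19 — 3 (the for-cause on #23 doesn't count).
Defense peremptories used: #27, #14 — 2 (for-cause on #5, #19, #2 don't count).
Remaining: (4 − 3) + (2 − 2) = 1.

1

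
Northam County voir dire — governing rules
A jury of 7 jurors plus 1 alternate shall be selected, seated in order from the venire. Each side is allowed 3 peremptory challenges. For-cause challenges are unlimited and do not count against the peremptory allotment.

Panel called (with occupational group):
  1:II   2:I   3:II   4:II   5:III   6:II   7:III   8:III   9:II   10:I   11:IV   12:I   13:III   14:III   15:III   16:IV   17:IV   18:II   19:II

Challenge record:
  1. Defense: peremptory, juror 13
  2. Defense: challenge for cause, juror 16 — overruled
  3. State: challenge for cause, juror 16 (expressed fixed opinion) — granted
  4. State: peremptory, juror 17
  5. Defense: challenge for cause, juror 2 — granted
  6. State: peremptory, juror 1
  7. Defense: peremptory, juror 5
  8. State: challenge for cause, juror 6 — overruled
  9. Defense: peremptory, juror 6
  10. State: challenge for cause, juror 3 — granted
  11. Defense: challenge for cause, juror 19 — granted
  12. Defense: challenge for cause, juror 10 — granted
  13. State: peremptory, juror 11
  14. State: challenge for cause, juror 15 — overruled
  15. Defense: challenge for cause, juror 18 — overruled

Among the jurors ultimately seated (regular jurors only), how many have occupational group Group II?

2

Removed: #1, #2, #3, #5, #6, #10, #11, #13, #16, #17, #19.
Seated jurors 1–7: #4, #7, #8, #9, #12, #14, #15 (alternates #18 not counted).
Of those, in Group II: #4, #9 → 2.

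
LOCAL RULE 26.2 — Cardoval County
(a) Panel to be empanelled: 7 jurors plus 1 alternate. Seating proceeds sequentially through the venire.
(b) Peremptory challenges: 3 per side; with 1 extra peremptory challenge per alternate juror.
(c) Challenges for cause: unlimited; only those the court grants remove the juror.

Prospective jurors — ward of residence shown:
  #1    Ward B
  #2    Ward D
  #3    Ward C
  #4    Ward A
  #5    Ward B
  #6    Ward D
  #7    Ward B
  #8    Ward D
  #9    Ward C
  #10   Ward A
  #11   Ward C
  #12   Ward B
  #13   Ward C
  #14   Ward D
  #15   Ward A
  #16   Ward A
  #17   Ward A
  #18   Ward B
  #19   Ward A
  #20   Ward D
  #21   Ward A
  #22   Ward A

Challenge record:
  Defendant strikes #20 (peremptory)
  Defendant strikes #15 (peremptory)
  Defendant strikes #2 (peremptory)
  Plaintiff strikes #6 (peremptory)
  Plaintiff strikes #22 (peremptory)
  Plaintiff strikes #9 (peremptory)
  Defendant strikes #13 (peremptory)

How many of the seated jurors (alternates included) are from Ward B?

Removed: #2, #6, #9, #13, #15, #20, #22.
Seated (8 incl. alternates): #1, #3, #4, #5, #7, #8, #10, #11.
Of those, in Ward B: #1, #5, #7 → 3.

3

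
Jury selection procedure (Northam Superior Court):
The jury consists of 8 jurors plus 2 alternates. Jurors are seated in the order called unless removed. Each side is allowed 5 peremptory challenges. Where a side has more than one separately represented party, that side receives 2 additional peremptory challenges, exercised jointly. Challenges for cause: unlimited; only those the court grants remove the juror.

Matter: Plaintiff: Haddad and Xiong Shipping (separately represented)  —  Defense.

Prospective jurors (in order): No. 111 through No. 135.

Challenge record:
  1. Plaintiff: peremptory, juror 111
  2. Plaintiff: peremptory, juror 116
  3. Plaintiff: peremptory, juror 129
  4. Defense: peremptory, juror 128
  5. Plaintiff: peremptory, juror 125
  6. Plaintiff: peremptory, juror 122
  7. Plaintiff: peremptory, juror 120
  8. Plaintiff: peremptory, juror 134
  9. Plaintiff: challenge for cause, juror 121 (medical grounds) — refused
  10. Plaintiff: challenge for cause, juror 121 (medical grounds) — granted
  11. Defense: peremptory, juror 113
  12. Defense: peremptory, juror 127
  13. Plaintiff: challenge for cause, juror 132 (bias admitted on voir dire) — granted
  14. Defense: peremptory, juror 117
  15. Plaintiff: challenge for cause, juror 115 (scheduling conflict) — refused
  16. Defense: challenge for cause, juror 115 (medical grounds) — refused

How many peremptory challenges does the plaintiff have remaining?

Plaintiff allotment: 5 base + 2 multi-party = 7.
Plaintiff peremptories used: #111, #116, #129, #125, #122, #120, #134 — 7 (for-cause on #121, #121, #132, #115 don't count).
Remaining: 7 − 7 = 0.

0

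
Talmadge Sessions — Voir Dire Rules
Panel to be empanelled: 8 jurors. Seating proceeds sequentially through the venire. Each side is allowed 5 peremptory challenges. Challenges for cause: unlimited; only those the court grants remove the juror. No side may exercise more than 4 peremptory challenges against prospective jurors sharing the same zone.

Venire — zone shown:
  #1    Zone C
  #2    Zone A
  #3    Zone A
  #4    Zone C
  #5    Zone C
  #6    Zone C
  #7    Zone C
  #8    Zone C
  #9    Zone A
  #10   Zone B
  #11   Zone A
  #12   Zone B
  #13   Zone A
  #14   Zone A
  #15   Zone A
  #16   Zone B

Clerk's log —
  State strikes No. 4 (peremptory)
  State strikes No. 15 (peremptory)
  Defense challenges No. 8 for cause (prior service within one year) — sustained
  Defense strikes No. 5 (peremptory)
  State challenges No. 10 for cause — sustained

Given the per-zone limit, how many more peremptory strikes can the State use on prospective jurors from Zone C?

3

State peremptories so far: #4, #15 — 2 of 5 used, 3 left overall.
Against Zone C: #4 — 1 used; per-zone cap 4 leaves 3.
Binding limit: min(3, 3) = 3.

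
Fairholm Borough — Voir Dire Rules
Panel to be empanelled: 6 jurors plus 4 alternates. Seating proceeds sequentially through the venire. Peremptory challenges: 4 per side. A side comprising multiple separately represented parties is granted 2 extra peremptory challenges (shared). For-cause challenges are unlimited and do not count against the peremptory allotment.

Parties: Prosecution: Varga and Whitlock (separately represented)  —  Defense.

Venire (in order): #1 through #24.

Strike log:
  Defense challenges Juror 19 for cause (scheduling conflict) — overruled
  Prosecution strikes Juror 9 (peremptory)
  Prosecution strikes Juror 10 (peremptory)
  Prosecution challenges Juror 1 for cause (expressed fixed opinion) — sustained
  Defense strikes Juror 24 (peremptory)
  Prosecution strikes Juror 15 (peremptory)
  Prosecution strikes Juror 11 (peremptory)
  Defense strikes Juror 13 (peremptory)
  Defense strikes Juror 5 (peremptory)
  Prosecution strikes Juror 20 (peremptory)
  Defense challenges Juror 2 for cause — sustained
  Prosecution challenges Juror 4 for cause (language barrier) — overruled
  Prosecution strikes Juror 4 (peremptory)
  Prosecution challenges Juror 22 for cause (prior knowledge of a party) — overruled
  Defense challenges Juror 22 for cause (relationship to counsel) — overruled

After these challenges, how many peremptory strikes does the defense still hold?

1

Defense allotment: 4.
Defense peremptories used: #24, #13, #5 — 3 (for-cause on #19, #2, #22 don't count).
Remaining: 4 − 3 = 1.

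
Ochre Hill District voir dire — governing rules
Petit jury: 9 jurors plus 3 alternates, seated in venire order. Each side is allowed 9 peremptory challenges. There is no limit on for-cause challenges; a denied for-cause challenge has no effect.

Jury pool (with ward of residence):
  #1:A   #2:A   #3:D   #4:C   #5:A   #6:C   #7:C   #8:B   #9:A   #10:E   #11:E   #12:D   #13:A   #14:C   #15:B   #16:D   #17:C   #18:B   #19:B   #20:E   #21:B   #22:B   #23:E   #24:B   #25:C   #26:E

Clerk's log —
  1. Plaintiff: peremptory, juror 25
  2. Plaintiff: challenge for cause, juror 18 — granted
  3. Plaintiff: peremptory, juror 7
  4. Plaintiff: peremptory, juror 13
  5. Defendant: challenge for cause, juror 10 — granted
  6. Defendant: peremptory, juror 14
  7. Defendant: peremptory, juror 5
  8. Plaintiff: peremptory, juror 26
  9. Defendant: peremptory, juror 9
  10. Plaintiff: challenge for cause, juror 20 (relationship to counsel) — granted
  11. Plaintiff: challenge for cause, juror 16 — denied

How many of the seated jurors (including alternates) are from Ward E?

1

Removed: #5, #7, #9, #10, #13, #14, #18, #20, #25, #26.
Seated (12 incl. alternates): #1, #2, #3, #4, #6, #8, #11, #12, #15, #16, #17, #19.
Of those, in Ward E: #11 → 1.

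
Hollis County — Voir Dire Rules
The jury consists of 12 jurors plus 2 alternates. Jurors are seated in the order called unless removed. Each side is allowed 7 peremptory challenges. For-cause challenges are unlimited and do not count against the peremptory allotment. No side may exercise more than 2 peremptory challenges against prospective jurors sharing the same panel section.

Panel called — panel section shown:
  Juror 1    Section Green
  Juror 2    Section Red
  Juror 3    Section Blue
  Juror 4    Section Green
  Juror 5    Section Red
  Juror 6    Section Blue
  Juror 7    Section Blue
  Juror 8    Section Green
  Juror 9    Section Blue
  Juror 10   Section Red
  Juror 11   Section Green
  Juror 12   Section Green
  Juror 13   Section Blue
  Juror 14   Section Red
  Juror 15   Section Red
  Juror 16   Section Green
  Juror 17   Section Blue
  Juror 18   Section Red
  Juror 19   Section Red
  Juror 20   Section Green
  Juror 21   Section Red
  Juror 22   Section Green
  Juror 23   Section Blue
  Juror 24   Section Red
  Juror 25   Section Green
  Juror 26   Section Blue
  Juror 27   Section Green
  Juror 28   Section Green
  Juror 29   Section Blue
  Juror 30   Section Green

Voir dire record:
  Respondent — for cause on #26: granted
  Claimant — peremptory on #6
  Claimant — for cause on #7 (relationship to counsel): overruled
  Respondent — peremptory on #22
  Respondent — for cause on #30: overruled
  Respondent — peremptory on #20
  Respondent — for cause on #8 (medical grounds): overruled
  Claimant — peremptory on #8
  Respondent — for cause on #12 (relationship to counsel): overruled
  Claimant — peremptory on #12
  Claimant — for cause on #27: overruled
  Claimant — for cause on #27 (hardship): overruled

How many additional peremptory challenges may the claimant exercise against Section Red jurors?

Claimant peremptories so far: #6, #8, #12 — 3 of 7 used, 4 left overall.
Against Section Red: none yet — per-section cap 2 leaves 2.
Binding limit: min(4, 2) = 2.

2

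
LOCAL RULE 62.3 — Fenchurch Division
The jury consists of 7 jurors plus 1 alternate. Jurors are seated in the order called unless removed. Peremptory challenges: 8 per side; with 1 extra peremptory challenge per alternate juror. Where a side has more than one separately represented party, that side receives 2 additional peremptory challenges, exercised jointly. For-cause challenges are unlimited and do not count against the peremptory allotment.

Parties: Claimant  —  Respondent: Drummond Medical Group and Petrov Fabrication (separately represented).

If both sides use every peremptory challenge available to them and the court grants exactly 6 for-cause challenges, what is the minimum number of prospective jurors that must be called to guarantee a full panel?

Seats to fill: 7 + 1 alternates = 8.
Peremptories — Claimant: 8 + 1×1 = 9; Respondent: 8 + 1×1 + 2 = 11; total 20.
For-cause removals: 6.
Minimum venire: 8 + 20 + 6 = 34.

34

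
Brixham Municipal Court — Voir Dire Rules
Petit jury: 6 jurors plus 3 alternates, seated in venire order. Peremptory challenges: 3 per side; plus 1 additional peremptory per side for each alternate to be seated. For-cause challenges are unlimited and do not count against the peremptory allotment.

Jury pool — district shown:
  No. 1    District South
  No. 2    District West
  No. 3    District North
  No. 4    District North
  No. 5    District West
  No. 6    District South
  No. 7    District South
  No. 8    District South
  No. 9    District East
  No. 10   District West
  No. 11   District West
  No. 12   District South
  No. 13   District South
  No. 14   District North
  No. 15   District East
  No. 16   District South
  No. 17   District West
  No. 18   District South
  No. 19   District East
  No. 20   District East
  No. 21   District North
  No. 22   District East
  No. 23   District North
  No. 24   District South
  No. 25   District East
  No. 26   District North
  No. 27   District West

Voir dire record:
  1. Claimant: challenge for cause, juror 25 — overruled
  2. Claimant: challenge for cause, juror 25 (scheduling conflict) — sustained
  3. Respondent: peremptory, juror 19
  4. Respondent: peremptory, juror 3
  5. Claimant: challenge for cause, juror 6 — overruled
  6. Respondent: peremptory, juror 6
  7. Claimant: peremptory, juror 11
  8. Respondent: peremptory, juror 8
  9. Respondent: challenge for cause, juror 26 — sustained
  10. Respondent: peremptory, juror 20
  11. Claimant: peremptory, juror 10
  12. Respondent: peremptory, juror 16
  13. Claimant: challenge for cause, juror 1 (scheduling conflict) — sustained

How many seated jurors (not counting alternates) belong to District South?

2

Removed: #1, #3, #6, #8, #10, #11, #16, #19, #20, #25, #26.
Seated jurors 1–6: #2, #4, #5, #7, #9, #12 (alternates #13, #14, #15 not counted).
Of those, in District South: #7, #12 → 2.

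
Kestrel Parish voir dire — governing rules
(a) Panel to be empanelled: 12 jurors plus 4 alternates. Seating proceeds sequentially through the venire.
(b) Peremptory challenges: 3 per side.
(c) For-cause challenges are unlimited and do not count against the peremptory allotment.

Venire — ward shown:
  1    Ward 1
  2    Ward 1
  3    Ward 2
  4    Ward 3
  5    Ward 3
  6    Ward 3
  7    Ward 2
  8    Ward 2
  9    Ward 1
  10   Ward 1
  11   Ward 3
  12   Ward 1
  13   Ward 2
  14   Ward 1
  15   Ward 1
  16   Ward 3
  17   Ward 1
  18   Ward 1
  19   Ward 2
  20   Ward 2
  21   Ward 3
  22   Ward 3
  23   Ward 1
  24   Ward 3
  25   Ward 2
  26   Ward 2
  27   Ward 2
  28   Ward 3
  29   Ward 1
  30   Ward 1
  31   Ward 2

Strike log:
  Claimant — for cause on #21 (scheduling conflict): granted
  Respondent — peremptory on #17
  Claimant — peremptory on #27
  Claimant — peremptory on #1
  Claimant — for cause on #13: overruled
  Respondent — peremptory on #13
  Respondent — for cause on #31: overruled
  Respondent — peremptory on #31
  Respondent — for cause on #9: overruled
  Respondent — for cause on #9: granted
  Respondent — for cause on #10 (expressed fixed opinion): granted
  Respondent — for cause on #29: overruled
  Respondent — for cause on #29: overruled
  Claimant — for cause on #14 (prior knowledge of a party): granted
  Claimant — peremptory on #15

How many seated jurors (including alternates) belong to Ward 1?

Removed: #1, #9, #10, #13, #14, #15, #17, #21, #27, #31.
Seated (16 incl. alternates): #2, #3, #4, #5, #6, #7, #8, #11, #12, #16, #18, #19, #20, #22, #23, #24.
Of those, in Ward 1: #2, #12, #18, #23 → 4.

4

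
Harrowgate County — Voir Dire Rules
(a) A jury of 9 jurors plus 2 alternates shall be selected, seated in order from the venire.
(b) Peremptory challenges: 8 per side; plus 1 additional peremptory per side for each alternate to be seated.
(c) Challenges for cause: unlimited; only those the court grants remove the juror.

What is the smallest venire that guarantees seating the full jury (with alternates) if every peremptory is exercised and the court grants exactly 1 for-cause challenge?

Seats to fill: 9 + 2 alternates = 11.
Peremptories: 8 + 1×2 = 10 per side × 2 sides = 20.
For-cause removals: 1.
Minimum venire: 11 + 20 + 1 = 32.

32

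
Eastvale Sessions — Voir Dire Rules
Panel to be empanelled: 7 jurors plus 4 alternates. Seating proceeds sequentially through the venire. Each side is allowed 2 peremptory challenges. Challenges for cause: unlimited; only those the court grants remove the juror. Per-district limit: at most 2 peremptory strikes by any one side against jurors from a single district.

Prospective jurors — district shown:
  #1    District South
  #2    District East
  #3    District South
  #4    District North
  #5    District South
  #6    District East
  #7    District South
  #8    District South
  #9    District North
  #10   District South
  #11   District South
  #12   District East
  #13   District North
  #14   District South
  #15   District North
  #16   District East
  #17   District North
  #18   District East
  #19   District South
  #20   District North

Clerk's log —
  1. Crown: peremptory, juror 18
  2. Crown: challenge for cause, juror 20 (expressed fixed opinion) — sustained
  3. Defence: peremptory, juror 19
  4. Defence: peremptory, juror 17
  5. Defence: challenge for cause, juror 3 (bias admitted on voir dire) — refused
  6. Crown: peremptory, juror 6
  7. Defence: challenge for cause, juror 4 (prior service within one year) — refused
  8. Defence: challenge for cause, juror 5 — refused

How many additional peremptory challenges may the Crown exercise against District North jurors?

0

Crown peremptories so far: #18, #6 — 2 of 2 used, 0 left overall.
Against District North: none yet — per-district cap 2 leaves 2.
Binding limit: min(0, 2) = 0.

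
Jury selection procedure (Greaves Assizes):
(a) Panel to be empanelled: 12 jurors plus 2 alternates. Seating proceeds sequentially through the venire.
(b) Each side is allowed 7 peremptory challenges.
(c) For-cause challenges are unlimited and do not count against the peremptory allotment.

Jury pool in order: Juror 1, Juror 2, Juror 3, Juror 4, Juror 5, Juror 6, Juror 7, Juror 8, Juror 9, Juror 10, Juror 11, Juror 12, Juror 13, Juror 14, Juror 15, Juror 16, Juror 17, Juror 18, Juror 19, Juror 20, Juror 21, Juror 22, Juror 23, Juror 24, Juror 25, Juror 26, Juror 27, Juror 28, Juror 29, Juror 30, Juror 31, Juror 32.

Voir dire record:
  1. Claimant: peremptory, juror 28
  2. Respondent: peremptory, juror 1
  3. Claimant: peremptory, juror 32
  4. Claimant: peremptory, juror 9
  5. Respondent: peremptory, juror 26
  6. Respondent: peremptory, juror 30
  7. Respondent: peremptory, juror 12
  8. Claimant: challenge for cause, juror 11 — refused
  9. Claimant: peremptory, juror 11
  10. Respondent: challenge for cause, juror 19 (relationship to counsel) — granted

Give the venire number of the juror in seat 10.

14

Removed: #1, #9, #11, #12, #19, #26, #28, #30, #32.
Filling seats in venire order through position 10: #2, #3, #4, #5, #6, #7, #8, #10, #13, #14.
So seat 10 is #14.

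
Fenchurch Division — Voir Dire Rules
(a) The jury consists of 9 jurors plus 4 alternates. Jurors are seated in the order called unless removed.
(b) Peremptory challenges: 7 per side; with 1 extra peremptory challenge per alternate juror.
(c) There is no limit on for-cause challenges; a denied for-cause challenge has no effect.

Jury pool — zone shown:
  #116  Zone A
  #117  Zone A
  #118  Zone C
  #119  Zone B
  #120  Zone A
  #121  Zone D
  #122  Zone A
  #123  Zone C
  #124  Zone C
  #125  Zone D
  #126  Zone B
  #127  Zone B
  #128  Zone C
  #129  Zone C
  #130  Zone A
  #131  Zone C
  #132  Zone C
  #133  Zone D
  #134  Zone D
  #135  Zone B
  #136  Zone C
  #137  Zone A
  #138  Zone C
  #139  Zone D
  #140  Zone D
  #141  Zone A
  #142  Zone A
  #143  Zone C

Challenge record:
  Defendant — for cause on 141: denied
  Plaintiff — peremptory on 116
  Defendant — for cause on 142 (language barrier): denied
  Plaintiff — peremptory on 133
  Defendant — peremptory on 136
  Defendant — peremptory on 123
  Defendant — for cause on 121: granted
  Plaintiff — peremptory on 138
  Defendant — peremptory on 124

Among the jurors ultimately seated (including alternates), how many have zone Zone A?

Removed: #116, #121, #123, #124, #133, #136, #138.
Seated (13 incl. alternates): #117, #118, #119, #120, #122, #125, #126, #127, #128, #129, #130, #131, #132.
Of those, in Zone A: #117, #120, #122, #130 → 4.

4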